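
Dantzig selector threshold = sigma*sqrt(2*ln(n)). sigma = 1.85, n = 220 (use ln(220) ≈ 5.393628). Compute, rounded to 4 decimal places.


ln(220) ≈ 5.393628.
2*ln(n) ≈ 10.787256.
sqrt(2*ln(n)) ≈ sqrt(10.787256) ≈ 3.284396.
threshold ≈ 1.85*3.284396 = 6.0761326 ≈ 6.0761.

6.0761


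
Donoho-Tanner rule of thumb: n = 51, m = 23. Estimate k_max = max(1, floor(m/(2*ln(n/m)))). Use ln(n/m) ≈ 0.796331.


n/m = 51/23.
ln(n/m) ≈ 0.796331.
2*ln(n/m) ≈ 1.592662.
m/(2*ln(n/m)) ≈ 23/1.592662 ≈ 14.4412.
floor = 14.
k_max = max(1, 14) = 14.

14


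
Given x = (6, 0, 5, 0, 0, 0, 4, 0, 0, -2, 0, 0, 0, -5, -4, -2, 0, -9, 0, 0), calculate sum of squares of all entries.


Non-zero entries: [(0, 6), (2, 5), (6, 4), (9, -2), (13, -5), (14, -4), (15, -2), (17, -9)]
Squares: [36, 25, 16, 4, 25, 16, 4, 81]
||x||_2^2 = sum = 207.

207


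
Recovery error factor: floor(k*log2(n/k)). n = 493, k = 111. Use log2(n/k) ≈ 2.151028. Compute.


log2(n/k) = log2(493/111) ≈ 2.151028.
k*log2(n/k) ≈ 111*2.151028 = 238.764108.
floor(238.764108) = 238.

238


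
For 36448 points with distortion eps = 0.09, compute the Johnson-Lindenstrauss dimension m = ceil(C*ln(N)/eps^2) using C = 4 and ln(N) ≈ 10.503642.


ln(36448) ≈ 10.503642.
eps^2 = 0.09^2 = 0.0081.
C*ln(N)/eps^2 ≈ 4*10.503642/0.0081 ≈ 5186.9837.
m = ceil(5186.9837) = 5187.

5187


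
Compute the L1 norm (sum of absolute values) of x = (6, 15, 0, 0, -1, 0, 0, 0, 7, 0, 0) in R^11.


Non-zero entries: [(0, 6), (1, 15), (4, -1), (8, 7)]
Absolute values: [6, 15, 1, 7]
||x||_1 = sum = 29.

29


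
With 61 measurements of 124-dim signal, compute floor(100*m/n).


100*m/n = 100*61/124 ≈ 49.1935.
floor = 49.

49


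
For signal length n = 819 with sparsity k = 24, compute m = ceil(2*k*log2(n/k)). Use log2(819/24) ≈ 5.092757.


log2(n/k) = log2(819/24) ≈ 5.092757.
2*k*log2(n/k) ≈ 2*24*5.092757 = 244.452336.
m = ceil(244.452336) = 245.

245


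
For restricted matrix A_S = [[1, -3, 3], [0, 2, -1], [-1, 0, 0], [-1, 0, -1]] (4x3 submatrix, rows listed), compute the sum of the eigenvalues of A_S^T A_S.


Sum of eigenvalues of A_S^T A_S = trace(A_S^T A_S) = sum of squared column norms of A_S.
A_S^T A_S diagonal: [3, 13, 11].
trace = 3 + 13 + 11 = 27.

27


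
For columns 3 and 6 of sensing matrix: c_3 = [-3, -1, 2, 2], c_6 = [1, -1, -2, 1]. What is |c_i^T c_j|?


Inner product: -3*1 + -1*-1 + 2*-2 + 2*1
Products: [-3, 1, -4, 2]
Sum = -4.
|dot| = 4.

4


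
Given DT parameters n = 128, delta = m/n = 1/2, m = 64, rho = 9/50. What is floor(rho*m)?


m = 1/2*128 = 64.
rho = 9/50.
rho*m = 9/50*64 = 11.52.
k = floor(11.52) = 11.

11


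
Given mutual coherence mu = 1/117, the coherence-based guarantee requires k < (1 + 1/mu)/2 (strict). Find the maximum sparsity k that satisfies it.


1/mu = 117.
1 + 1/mu = 118.
(1 + 1/mu)/2 = 59 is an integer and the inequality is strict, so k_max = 59 - 1 = 58.

58


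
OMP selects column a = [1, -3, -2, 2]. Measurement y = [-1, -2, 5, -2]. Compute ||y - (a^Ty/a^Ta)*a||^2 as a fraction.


a^T a = 18.
a^T y = -9.
coeff = -9/18 = -1/2.
||r||^2 = 59/2.

59/2


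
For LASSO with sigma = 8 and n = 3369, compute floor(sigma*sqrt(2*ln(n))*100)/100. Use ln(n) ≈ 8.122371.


ln(3369) ≈ 8.122371.
2*ln(n) ≈ 16.244742.
sqrt(2*ln(n)) ≈ sqrt(16.244742) ≈ 4.030477.
lambda ≈ 8*4.030477 = 32.243816.
floor(lambda*100)/100 = 32.24.

32.24


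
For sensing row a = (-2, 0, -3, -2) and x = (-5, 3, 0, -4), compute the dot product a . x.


Non-zero terms: ['-2*-5', '0*3', '-2*-4']
Products: [10, 0, 8]
y = sum = 18.

18


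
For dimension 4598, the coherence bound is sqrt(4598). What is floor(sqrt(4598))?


67^2 = 4489 <= 4598 < 4624 = 68^2, so 67 <= sqrt(4598) < 68.
floor(sqrt(4598)) = 67.

67


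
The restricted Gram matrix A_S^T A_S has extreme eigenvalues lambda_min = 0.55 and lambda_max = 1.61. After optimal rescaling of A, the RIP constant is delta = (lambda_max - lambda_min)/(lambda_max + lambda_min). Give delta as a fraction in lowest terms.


lambda_max - lambda_min = 1.61 - 0.55 = 1.06.
lambda_max + lambda_min = 1.61 + 0.55 = 2.16.
delta = 1.06/2.16 = 106/216 = 53/108.

53/108


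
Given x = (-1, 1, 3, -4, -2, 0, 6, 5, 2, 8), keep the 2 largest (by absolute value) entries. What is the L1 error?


Sorted |x_i| descending: [8, 6, 5, 4, 3, 2, 2, 1, 1, 0]
Keep top 2: [8, 6]
Tail entries: [5, 4, 3, 2, 2, 1, 1, 0]
L1 error = sum of tail = 18.

18


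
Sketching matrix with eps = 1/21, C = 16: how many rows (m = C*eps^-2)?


1/eps = 21.
(1/eps)^2 = 441.
m = 16*441 = 7056.

7056


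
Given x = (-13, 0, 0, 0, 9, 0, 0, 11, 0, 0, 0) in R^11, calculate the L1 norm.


Non-zero entries: [(0, -13), (4, 9), (7, 11)]
Absolute values: [13, 9, 11]
||x||_1 = sum = 33.

33


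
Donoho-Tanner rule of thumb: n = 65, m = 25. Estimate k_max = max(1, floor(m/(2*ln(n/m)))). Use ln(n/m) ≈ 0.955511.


n/m = 65/25 = 13/5.
ln(n/m) ≈ 0.955511.
2*ln(n/m) ≈ 1.911022.
m/(2*ln(n/m)) ≈ 25/1.911022 ≈ 13.082.
floor = 13.
k_max = max(1, 13) = 13.

13


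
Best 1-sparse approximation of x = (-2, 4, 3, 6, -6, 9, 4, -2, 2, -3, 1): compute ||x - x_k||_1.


Sorted |x_i| descending: [9, 6, 6, 4, 4, 3, 3, 2, 2, 2, 1]
Keep top 1: [9]
Tail entries: [6, 6, 4, 4, 3, 3, 2, 2, 2, 1]
L1 error = sum of tail = 33.

33


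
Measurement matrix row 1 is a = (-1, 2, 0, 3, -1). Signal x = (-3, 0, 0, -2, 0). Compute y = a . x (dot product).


Non-zero terms: ['-1*-3', '3*-2']
Products: [3, -6]
y = sum = -3.

-3


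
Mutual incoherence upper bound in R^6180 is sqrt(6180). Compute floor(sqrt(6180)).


78^2 = 6084 <= 6180 < 6241 = 79^2, so 78 <= sqrt(6180) < 79.
floor(sqrt(6180)) = 78.

78


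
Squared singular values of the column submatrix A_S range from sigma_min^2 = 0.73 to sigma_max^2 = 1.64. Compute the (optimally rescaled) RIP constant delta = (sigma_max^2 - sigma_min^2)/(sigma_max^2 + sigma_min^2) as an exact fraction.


lambda_max - lambda_min = 1.64 - 0.73 = 0.91.
lambda_max + lambda_min = 1.64 + 0.73 = 2.37.
delta = 0.91/2.37 = 91/237.

91/237


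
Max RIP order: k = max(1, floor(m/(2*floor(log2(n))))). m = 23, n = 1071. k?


floor(log2(1071)) = 10.
2*10 = 20.
m/(2*floor(log2(n))) = 23/20 ≈ 1.15.
floor = 1.
k = max(1, 1) = 1.

1


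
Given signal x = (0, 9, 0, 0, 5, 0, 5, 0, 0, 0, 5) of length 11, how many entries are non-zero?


Non-zero positions: [1, 4, 6, 10].
Sparsity = 4.

4


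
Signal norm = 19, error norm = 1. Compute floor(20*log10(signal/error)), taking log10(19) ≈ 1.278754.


||x||/||e|| = 19/1 = 19.
log10(19) ≈ 1.278754.
20*log10(||x||/||e||) ≈ 20*1.278754 = 25.57508.
floor(25.57508) = 25.

25


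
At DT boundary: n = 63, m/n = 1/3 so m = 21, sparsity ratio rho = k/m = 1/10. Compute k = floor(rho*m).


m = 1/3*63 = 21.
rho = 1/10.
rho*m = 1/10*21 = 2.1.
k = floor(2.1) = 2.

2


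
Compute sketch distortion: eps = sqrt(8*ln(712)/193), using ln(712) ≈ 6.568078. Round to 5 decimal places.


ln(712) ≈ 6.568078.
8*ln(N)/m ≈ 8*6.568078/193 ≈ 0.27225194.
eps = sqrt(0.27225194) ≈ 0.5217777 ≈ 0.52178.

0.52178


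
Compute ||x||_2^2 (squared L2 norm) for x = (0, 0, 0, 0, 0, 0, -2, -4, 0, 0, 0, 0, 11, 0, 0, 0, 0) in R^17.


Non-zero entries: [(6, -2), (7, -4), (12, 11)]
Squares: [4, 16, 121]
||x||_2^2 = sum = 141.

141


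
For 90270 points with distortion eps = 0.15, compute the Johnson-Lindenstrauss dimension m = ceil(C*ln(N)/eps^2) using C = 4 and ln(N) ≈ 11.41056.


ln(90270) ≈ 11.41056.
eps^2 = 0.15^2 = 0.0225.
C*ln(N)/eps^2 ≈ 4*11.41056/0.0225 ≈ 2028.544.
m = ceil(2028.544) = 2029.

2029


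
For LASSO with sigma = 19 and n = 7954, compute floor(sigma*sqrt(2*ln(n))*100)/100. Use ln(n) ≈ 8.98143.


ln(7954) ≈ 8.98143.
2*ln(n) ≈ 17.96286.
sqrt(2*ln(n)) ≈ sqrt(17.96286) ≈ 4.238261.
lambda ≈ 19*4.238261 = 80.526959.
floor(lambda*100)/100 = 80.52.

80.52


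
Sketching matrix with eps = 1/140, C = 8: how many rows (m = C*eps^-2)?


1/eps = 140.
(1/eps)^2 = 19600.
m = 8*19600 = 156800.

156800


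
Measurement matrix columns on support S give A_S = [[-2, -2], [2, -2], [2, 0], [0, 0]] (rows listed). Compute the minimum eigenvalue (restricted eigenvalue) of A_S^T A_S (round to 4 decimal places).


A_S^T A_S = [[12, 0], [0, 8]].
trace = 20.
det = 96.
disc = trace^2 - 4*det = 400 - 4*96 = 16.
sqrt(16) = 4.
lam_min = (20 - 4)/2 = 8 = 8.0000.

8.0000


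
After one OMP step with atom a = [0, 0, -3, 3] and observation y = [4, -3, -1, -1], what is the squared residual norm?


a^T a = 18.
a^T y = 0.
coeff = 0/18 = 0.
||r||^2 = 27.

27


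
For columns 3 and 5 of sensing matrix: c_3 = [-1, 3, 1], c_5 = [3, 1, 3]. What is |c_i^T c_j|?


Inner product: -1*3 + 3*1 + 1*3
Products: [-3, 3, 3]
Sum = 3.
|dot| = 3.

3


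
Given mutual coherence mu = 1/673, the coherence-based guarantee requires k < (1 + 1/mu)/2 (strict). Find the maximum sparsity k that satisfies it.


1/mu = 673.
1 + 1/mu = 674.
(1 + 1/mu)/2 = 337 is an integer and the inequality is strict, so k_max = 337 - 1 = 336.

336


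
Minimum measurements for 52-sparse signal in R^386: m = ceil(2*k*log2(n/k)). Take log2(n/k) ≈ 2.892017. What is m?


log2(n/k) = log2(386/52) ≈ 2.892017.
2*k*log2(n/k) ≈ 2*52*2.892017 = 300.769768.
m = ceil(300.769768) = 301.

301


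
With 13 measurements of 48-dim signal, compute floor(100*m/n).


100*m/n = 100*13/48 ≈ 27.0833.
floor = 27.

27


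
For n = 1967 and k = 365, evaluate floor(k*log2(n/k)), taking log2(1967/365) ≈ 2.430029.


log2(n/k) = log2(1967/365) ≈ 2.430029.
k*log2(n/k) ≈ 365*2.430029 = 886.960585.
floor(886.960585) = 886.

886


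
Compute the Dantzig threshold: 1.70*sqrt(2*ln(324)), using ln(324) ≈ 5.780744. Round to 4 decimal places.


ln(324) ≈ 5.780744.
2*ln(n) ≈ 11.561488.
sqrt(2*ln(n)) ≈ sqrt(11.561488) ≈ 3.400219.
threshold ≈ 1.70*3.400219 = 5.7803723 ≈ 5.7804.

5.7804


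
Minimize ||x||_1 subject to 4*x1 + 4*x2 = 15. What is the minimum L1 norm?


Axis intercepts:
  x1 = 15/4, x2 = 0: L1 = 15/4
  x1 = 0, x2 = 15/4: L1 = 15/4
x* = (15/4, 0)
||x*||_1 = 15/4.

15/4


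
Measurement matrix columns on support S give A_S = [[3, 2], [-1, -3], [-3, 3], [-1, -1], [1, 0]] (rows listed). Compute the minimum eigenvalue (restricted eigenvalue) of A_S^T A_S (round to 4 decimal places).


A_S^T A_S = [[21, 1], [1, 23]].
trace = 44.
det = 482.
disc = trace^2 - 4*det = 1936 - 4*482 = 8.
sqrt(8) ≈ 2.828427.
lam_min = (44 - sqrt(8))/2 ≈ (44 - 2.828427)/2 = 20.5857865 ≈ 20.5858.

20.5858


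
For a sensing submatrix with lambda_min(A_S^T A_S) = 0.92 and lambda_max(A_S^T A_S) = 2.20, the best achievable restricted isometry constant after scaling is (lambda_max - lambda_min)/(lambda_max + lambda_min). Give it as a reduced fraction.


lambda_max - lambda_min = 2.20 - 0.92 = 1.28.
lambda_max + lambda_min = 2.20 + 0.92 = 3.12.
delta = 1.28/3.12 = 128/312 = 16/39.

16/39


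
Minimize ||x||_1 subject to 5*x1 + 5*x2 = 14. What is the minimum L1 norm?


Axis intercepts:
  x1 = 14/5, x2 = 0: L1 = 14/5
  x1 = 0, x2 = 14/5: L1 = 14/5
x* = (14/5, 0)
||x*||_1 = 14/5.

14/5


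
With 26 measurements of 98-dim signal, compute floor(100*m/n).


100*m/n = 100*26/98 ≈ 26.5306.
floor = 26.

26


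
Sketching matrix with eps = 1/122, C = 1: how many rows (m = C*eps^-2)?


1/eps = 122.
(1/eps)^2 = 14884.
m = 1*14884 = 14884.

14884


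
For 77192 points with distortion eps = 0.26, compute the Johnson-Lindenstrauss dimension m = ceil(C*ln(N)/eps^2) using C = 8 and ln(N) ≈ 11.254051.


ln(77192) ≈ 11.254051.
eps^2 = 0.26^2 = 0.0676.
C*ln(N)/eps^2 ≈ 8*11.254051/0.0676 ≈ 1331.8404.
m = ceil(1331.8404) = 1332.

1332


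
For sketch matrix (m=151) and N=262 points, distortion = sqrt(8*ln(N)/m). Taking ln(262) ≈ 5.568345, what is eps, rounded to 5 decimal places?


ln(262) ≈ 5.568345.
8*ln(N)/m ≈ 8*5.568345/151 ≈ 0.29501166.
eps = sqrt(0.29501166) ≈ 0.5431498 ≈ 0.54315.

0.54315


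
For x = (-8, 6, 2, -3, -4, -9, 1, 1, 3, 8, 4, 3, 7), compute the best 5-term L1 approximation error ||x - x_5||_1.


Sorted |x_i| descending: [9, 8, 8, 7, 6, 4, 4, 3, 3, 3, 2, 1, 1]
Keep top 5: [9, 8, 8, 7, 6]
Tail entries: [4, 4, 3, 3, 3, 2, 1, 1]
L1 error = sum of tail = 21.

21


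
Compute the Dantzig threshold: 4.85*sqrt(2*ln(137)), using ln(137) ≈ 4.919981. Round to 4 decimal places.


ln(137) ≈ 4.919981.
2*ln(n) ≈ 9.839962.
sqrt(2*ln(n)) ≈ sqrt(9.839962) ≈ 3.136871.
threshold ≈ 4.85*3.136871 = 15.21382435 ≈ 15.2138.

15.2138


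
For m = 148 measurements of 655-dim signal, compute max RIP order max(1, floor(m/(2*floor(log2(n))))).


floor(log2(655)) = 9.
2*9 = 18.
m/(2*floor(log2(n))) = 148/18 ≈ 8.2222.
floor = 8.
k = max(1, 8) = 8.

8


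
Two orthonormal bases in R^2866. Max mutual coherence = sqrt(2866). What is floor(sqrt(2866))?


53^2 = 2809 <= 2866 < 2916 = 54^2, so 53 <= sqrt(2866) < 54.
floor(sqrt(2866)) = 53.

53


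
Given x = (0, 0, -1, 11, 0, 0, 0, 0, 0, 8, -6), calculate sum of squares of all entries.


Non-zero entries: [(2, -1), (3, 11), (9, 8), (10, -6)]
Squares: [1, 121, 64, 36]
||x||_2^2 = sum = 222.

222


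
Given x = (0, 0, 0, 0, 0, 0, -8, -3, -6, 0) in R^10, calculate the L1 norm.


Non-zero entries: [(6, -8), (7, -3), (8, -6)]
Absolute values: [8, 3, 6]
||x||_1 = sum = 17.

17


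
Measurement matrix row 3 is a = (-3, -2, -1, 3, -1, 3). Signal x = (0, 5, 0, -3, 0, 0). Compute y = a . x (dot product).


Non-zero terms: ['-2*5', '3*-3']
Products: [-10, -9]
y = sum = -19.

-19


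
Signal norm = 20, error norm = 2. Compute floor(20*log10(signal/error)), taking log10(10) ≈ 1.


||x||/||e|| = 20/2 = 10.
log10(10) ≈ 1.
20*log10(||x||/||e||) ≈ 20*1 = 20.
floor(20) = 20.

20


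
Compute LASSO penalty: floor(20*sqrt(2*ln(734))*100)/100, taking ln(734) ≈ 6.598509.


ln(734) ≈ 6.598509.
2*ln(n) ≈ 13.197018.
sqrt(2*ln(n)) ≈ sqrt(13.197018) ≈ 3.63277.
lambda ≈ 20*3.63277 = 72.6554.
floor(lambda*100)/100 = 72.65.

72.65


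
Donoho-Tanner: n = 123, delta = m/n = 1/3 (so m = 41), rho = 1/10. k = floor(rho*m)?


m = 1/3*123 = 41.
rho = 1/10.
rho*m = 1/10*41 = 4.1.
k = floor(4.1) = 4.

4


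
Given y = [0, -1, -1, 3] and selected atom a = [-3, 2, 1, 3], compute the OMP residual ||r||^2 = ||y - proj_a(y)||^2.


a^T a = 23.
a^T y = 6.
coeff = 6/23 = 6/23.
||r||^2 = 217/23.

217/23


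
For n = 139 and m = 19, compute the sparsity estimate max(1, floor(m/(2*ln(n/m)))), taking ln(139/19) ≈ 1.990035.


n/m = 139/19.
ln(n/m) ≈ 1.990035.
2*ln(n/m) ≈ 3.98007.
m/(2*ln(n/m)) ≈ 19/3.98007 ≈ 4.7738.
floor = 4.
k_max = max(1, 4) = 4.

4


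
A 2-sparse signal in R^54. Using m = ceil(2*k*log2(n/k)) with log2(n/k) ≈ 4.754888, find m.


log2(n/k) = log2(54/2) ≈ 4.754888.
2*k*log2(n/k) ≈ 2*2*4.754888 = 19.019552.
m = ceil(19.019552) = 20.

20


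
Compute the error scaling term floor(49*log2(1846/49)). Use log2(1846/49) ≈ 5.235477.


log2(n/k) = log2(1846/49) ≈ 5.235477.
k*log2(n/k) ≈ 49*5.235477 = 256.538373.
floor(256.538373) = 256.

256


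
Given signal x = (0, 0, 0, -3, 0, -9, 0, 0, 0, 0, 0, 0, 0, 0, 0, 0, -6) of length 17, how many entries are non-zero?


Non-zero positions: [3, 5, 16].
Sparsity = 3.

3


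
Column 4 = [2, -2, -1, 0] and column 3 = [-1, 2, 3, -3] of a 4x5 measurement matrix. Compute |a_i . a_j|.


Inner product: 2*-1 + -2*2 + -1*3 + 0*-3
Products: [-2, -4, -3, 0]
Sum = -9.
|dot| = 9.

9


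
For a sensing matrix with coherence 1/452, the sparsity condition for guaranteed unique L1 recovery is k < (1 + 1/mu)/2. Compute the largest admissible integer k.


1/mu = 452.
1 + 1/mu = 453.
(1 + 1/mu)/2 = 226.5 is not an integer, so k_max = floor(226.5) = 226.

226


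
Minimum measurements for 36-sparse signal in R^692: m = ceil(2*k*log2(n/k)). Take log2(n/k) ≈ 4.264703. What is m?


log2(n/k) = log2(692/36) ≈ 4.264703.
2*k*log2(n/k) ≈ 2*36*4.264703 = 307.058616.
m = ceil(307.058616) = 308.

308


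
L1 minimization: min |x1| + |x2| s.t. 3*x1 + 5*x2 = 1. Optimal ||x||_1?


Axis intercepts:
  x1 = 1/3, x2 = 0: L1 = 1/3
  x1 = 0, x2 = 1/5: L1 = 1/5
x* = (0, 1/5)
||x*||_1 = 1/5.

1/5


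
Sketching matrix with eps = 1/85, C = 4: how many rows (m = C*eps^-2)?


1/eps = 85.
(1/eps)^2 = 7225.
m = 4*7225 = 28900.

28900


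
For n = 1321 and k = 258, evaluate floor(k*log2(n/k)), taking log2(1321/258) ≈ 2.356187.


log2(n/k) = log2(1321/258) ≈ 2.356187.
k*log2(n/k) ≈ 258*2.356187 = 607.896246.
floor(607.896246) = 607.

607


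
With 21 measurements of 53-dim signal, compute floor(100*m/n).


100*m/n = 100*21/53 ≈ 39.6226.
floor = 39.

39


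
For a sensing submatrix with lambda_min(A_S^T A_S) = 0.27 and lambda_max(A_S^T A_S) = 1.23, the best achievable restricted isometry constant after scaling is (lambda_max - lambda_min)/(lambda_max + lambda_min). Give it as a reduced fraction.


lambda_max - lambda_min = 1.23 - 0.27 = 0.96.
lambda_max + lambda_min = 1.23 + 0.27 = 1.50.
delta = 0.96/1.50 = 96/150 = 16/25.

16/25


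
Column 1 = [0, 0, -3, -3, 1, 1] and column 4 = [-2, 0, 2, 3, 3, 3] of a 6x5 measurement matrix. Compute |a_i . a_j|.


Inner product: 0*-2 + 0*0 + -3*2 + -3*3 + 1*3 + 1*3
Products: [0, 0, -6, -9, 3, 3]
Sum = -9.
|dot| = 9.

9


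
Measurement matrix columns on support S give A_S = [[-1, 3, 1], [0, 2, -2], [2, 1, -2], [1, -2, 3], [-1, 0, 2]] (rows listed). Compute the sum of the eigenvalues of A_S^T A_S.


Sum of eigenvalues of A_S^T A_S = trace(A_S^T A_S) = sum of squared column norms of A_S.
A_S^T A_S diagonal: [7, 18, 22].
trace = 7 + 18 + 22 = 47.

47


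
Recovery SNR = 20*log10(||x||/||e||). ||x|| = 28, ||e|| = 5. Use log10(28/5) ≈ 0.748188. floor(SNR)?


||x||/||e|| = 28/5.
log10(28/5) ≈ 0.748188.
20*log10(||x||/||e||) ≈ 20*0.748188 = 14.96376.
floor(14.96376) = 14.

14


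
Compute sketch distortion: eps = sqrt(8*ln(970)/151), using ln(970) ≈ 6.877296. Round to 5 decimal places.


ln(970) ≈ 6.877296.
8*ln(N)/m ≈ 8*6.877296/151 ≈ 0.36436005.
eps = sqrt(0.36436005) ≈ 0.6036224 ≈ 0.60362.

0.60362


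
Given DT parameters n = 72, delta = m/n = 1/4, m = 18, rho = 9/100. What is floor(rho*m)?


m = 1/4*72 = 18.
rho = 9/100.
rho*m = 9/100*18 = 1.62.
k = floor(1.62) = 1.

1


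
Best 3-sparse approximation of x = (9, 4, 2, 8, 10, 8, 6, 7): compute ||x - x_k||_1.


Sorted |x_i| descending: [10, 9, 8, 8, 7, 6, 4, 2]
Keep top 3: [10, 9, 8]
Tail entries: [8, 7, 6, 4, 2]
L1 error = sum of tail = 27.

27


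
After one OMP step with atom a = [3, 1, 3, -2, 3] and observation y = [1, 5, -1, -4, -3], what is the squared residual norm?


a^T a = 32.
a^T y = 4.
coeff = 4/32 = 1/8.
||r||^2 = 103/2.

103/2


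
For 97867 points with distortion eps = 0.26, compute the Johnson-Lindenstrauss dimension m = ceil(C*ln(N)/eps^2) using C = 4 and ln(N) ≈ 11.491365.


ln(97867) ≈ 11.491365.
eps^2 = 0.26^2 = 0.0676.
C*ln(N)/eps^2 ≈ 4*11.491365/0.0676 ≈ 679.9624.
m = ceil(679.9624) = 680.

680


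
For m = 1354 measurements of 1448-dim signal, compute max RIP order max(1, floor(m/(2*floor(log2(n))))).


floor(log2(1448)) = 10.
2*10 = 20.
m/(2*floor(log2(n))) = 1354/20 ≈ 67.7.
floor = 67.
k = max(1, 67) = 67.

67


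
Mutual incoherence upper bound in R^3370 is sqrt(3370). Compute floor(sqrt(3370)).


58^2 = 3364 <= 3370 < 3481 = 59^2, so 58 <= sqrt(3370) < 59.
floor(sqrt(3370)) = 58.

58


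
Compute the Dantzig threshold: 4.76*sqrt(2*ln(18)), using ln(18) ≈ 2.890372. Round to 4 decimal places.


ln(18) ≈ 2.890372.
2*ln(n) ≈ 5.780744.
sqrt(2*ln(n)) ≈ sqrt(5.780744) ≈ 2.404318.
threshold ≈ 4.76*2.404318 = 11.44455368 ≈ 11.4446.

11.4446


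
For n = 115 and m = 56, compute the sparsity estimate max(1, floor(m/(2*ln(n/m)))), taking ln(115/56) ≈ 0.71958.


n/m = 115/56.
ln(n/m) ≈ 0.71958.
2*ln(n/m) ≈ 1.43916.
m/(2*ln(n/m)) ≈ 56/1.43916 ≈ 38.9116.
floor = 38.
k_max = max(1, 38) = 38.

38


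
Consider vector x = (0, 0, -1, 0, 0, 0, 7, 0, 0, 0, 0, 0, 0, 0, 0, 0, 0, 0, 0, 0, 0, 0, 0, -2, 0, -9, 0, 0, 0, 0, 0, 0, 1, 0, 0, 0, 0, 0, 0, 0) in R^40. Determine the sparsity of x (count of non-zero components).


Non-zero positions: [2, 6, 23, 25, 32].
Sparsity = 5.

5


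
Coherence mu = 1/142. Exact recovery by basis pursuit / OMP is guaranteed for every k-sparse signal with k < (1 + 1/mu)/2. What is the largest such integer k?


1/mu = 142.
1 + 1/mu = 143.
(1 + 1/mu)/2 = 71.5 is not an integer, so k_max = floor(71.5) = 71.

71


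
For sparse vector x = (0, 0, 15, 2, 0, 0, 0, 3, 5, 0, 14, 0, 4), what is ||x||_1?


Non-zero entries: [(2, 15), (3, 2), (7, 3), (8, 5), (10, 14), (12, 4)]
Absolute values: [15, 2, 3, 5, 14, 4]
||x||_1 = sum = 43.

43


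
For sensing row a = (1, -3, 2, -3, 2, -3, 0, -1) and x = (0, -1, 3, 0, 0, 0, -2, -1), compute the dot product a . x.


Non-zero terms: ['-3*-1', '2*3', '0*-2', '-1*-1']
Products: [3, 6, 0, 1]
y = sum = 10.

10


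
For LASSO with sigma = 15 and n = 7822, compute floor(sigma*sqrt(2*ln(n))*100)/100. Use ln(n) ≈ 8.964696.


ln(7822) ≈ 8.964696.
2*ln(n) ≈ 17.929392.
sqrt(2*ln(n)) ≈ sqrt(17.929392) ≈ 4.234311.
lambda ≈ 15*4.234311 = 63.514665.
floor(lambda*100)/100 = 63.51.

63.51


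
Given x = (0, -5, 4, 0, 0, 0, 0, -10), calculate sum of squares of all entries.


Non-zero entries: [(1, -5), (2, 4), (7, -10)]
Squares: [25, 16, 100]
||x||_2^2 = sum = 141.

141


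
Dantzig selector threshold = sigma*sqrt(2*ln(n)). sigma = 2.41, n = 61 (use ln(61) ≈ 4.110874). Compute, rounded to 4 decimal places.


ln(61) ≈ 4.110874.
2*ln(n) ≈ 8.221748.
sqrt(2*ln(n)) ≈ sqrt(8.221748) ≈ 2.867359.
threshold ≈ 2.41*2.867359 = 6.91033519 ≈ 6.9103.

6.9103


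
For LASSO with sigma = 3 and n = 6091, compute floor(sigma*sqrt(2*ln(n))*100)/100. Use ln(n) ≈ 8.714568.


ln(6091) ≈ 8.714568.
2*ln(n) ≈ 17.429136.
sqrt(2*ln(n)) ≈ sqrt(17.429136) ≈ 4.174822.
lambda ≈ 3*4.174822 = 12.524466.
floor(lambda*100)/100 = 12.52.

12.52


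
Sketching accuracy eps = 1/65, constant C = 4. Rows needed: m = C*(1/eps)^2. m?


1/eps = 65.
(1/eps)^2 = 4225.
m = 4*4225 = 16900.

16900


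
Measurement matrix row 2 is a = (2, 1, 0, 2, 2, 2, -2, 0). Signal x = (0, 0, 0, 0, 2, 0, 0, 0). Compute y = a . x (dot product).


Non-zero terms: ['2*2']
Products: [4]
y = sum = 4.

4


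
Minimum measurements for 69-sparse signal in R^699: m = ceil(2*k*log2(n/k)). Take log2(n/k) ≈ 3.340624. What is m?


log2(n/k) = log2(699/69) ≈ 3.340624.
2*k*log2(n/k) ≈ 2*69*3.340624 = 461.006112.
m = ceil(461.006112) = 462.

462


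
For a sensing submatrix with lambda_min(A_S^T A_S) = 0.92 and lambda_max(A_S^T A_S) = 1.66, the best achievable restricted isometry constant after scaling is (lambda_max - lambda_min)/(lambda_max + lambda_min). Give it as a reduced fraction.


lambda_max - lambda_min = 1.66 - 0.92 = 0.74.
lambda_max + lambda_min = 1.66 + 0.92 = 2.58.
delta = 0.74/2.58 = 74/258 = 37/129.

37/129


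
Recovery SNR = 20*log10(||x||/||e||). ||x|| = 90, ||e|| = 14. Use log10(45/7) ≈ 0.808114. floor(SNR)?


||x||/||e|| = 90/14 = 45/7.
log10(45/7) ≈ 0.808114.
20*log10(||x||/||e||) ≈ 20*0.808114 = 16.16228.
floor(16.16228) = 16.

16


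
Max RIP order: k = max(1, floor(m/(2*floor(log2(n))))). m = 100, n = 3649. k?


floor(log2(3649)) = 11.
2*11 = 22.
m/(2*floor(log2(n))) = 100/22 ≈ 4.5455.
floor = 4.
k = max(1, 4) = 4.

4


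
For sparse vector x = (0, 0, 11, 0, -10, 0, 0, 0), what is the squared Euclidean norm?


Non-zero entries: [(2, 11), (4, -10)]
Squares: [121, 100]
||x||_2^2 = sum = 221.

221


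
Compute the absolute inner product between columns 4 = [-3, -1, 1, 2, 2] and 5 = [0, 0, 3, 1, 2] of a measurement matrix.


Inner product: -3*0 + -1*0 + 1*3 + 2*1 + 2*2
Products: [0, 0, 3, 2, 4]
Sum = 9.
|dot| = 9.

9


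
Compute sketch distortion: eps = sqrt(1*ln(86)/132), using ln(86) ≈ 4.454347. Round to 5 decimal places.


ln(86) ≈ 4.454347.
1*ln(N)/m ≈ 1*4.454347/132 ≈ 0.03374505.
eps = sqrt(0.03374505) ≈ 0.1836983 ≈ 0.18370.

0.18370


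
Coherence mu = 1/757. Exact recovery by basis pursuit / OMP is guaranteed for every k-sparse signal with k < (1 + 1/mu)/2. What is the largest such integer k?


1/mu = 757.
1 + 1/mu = 758.
(1 + 1/mu)/2 = 379 is an integer and the inequality is strict, so k_max = 379 - 1 = 378.

378


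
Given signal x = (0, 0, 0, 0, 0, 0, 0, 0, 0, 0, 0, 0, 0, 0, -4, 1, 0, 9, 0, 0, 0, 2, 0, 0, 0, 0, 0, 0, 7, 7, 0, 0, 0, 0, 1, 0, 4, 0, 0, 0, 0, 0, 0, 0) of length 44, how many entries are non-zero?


Non-zero positions: [14, 15, 17, 21, 28, 29, 34, 36].
Sparsity = 8.

8


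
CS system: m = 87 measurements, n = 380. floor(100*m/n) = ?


100*m/n = 100*87/380 ≈ 22.8947.
floor = 22.

22


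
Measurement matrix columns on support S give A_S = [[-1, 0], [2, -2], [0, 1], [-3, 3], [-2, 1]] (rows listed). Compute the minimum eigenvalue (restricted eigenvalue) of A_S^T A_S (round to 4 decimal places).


A_S^T A_S = [[18, -15], [-15, 15]].
trace = 33.
det = 45.
disc = trace^2 - 4*det = 1089 - 4*45 = 909.
sqrt(909) ≈ 30.149627.
lam_min = (33 - sqrt(909))/2 ≈ (33 - 30.149627)/2 = 1.4251865 ≈ 1.4252.

1.4252


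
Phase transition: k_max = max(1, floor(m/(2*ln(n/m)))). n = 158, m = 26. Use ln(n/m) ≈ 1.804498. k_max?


n/m = 158/26 = 79/13.
ln(n/m) ≈ 1.804498.
2*ln(n/m) ≈ 3.608996.
m/(2*ln(n/m)) ≈ 26/3.608996 ≈ 7.2042.
floor = 7.
k_max = max(1, 7) = 7.

7


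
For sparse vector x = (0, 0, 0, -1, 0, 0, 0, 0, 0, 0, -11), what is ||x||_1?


Non-zero entries: [(3, -1), (10, -11)]
Absolute values: [1, 11]
||x||_1 = sum = 12.

12


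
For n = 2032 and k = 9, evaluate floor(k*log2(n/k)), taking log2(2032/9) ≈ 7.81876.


log2(n/k) = log2(2032/9) ≈ 7.81876.
k*log2(n/k) ≈ 9*7.81876 = 70.36884.
floor(70.36884) = 70.

70


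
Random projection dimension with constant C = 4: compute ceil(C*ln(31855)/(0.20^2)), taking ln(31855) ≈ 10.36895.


ln(31855) ≈ 10.36895.
eps^2 = 0.20^2 = 0.04.
C*ln(N)/eps^2 ≈ 4*10.36895/0.04 ≈ 1036.895.
m = ceil(1036.895) = 1037.

1037


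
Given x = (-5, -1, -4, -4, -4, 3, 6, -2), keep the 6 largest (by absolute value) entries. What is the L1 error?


Sorted |x_i| descending: [6, 5, 4, 4, 4, 3, 2, 1]
Keep top 6: [6, 5, 4, 4, 4, 3]
Tail entries: [2, 1]
L1 error = sum of tail = 3.

3


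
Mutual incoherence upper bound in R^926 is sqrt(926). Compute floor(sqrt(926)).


30^2 = 900 <= 926 < 961 = 31^2, so 30 <= sqrt(926) < 31.
floor(sqrt(926)) = 30.

30


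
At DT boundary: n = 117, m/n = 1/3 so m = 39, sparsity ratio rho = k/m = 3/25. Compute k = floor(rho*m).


m = 1/3*117 = 39.
rho = 3/25.
rho*m = 3/25*39 = 4.68.
k = floor(4.68) = 4.

4


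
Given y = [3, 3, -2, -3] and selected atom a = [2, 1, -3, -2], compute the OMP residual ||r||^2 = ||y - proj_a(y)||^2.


a^T a = 18.
a^T y = 21.
coeff = 21/18 = 7/6.
||r||^2 = 13/2.

13/2


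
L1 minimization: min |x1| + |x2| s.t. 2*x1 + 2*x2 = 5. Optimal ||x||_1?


Axis intercepts:
  x1 = 5/2, x2 = 0: L1 = 5/2
  x1 = 0, x2 = 5/2: L1 = 5/2
x* = (5/2, 0)
||x*||_1 = 5/2.

5/2


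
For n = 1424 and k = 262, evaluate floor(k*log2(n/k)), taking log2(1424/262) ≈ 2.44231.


log2(n/k) = log2(1424/262) ≈ 2.44231.
k*log2(n/k) ≈ 262*2.44231 = 639.88522.
floor(639.88522) = 639.

639


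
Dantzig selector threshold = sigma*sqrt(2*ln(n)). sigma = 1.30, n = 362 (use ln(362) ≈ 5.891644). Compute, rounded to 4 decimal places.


ln(362) ≈ 5.891644.
2*ln(n) ≈ 11.783288.
sqrt(2*ln(n)) ≈ sqrt(11.783288) ≈ 3.432679.
threshold ≈ 1.30*3.432679 = 4.4624827 ≈ 4.4625.

4.4625


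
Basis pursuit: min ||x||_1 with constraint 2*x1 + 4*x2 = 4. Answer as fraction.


Axis intercepts:
  x1 = 2, x2 = 0: L1 = 2
  x1 = 0, x2 = 1: L1 = 1
x* = (0, 1)
||x*||_1 = 1.

1


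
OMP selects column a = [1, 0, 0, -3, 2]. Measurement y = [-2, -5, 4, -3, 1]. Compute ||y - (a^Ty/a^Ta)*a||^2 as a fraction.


a^T a = 14.
a^T y = 9.
coeff = 9/14 = 9/14.
||r||^2 = 689/14.

689/14


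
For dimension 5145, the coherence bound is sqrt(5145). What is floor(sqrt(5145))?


71^2 = 5041 <= 5145 < 5184 = 72^2, so 71 <= sqrt(5145) < 72.
floor(sqrt(5145)) = 71.

71


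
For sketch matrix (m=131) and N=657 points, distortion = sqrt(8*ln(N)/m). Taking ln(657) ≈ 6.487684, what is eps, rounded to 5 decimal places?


ln(657) ≈ 6.487684.
8*ln(N)/m ≈ 8*6.487684/131 ≈ 0.39619444.
eps = sqrt(0.39619444) ≈ 0.6294398 ≈ 0.62944.

0.62944


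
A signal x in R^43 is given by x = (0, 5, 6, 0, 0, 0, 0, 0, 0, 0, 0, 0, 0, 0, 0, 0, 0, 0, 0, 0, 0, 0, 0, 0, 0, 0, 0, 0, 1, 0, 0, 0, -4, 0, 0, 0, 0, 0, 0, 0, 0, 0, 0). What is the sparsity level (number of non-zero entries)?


Non-zero positions: [1, 2, 28, 32].
Sparsity = 4.

4


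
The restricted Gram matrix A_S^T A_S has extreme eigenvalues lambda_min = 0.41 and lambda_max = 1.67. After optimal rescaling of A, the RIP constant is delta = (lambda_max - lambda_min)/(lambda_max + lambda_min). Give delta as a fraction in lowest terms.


lambda_max - lambda_min = 1.67 - 0.41 = 1.26.
lambda_max + lambda_min = 1.67 + 0.41 = 2.08.
delta = 1.26/2.08 = 126/208 = 63/104.

63/104


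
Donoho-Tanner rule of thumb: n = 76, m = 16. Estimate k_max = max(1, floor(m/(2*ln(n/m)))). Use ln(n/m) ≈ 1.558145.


n/m = 76/16 = 19/4.
ln(n/m) ≈ 1.558145.
2*ln(n/m) ≈ 3.11629.
m/(2*ln(n/m)) ≈ 16/3.11629 ≈ 5.1343.
floor = 5.
k_max = max(1, 5) = 5.

5


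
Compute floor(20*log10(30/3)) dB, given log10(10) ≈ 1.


||x||/||e|| = 30/3 = 10.
log10(10) ≈ 1.
20*log10(||x||/||e||) ≈ 20*1 = 20.
floor(20) = 20.

20


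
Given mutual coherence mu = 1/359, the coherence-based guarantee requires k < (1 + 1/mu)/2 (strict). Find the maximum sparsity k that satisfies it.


1/mu = 359.
1 + 1/mu = 360.
(1 + 1/mu)/2 = 180 is an integer and the inequality is strict, so k_max = 180 - 1 = 179.

179


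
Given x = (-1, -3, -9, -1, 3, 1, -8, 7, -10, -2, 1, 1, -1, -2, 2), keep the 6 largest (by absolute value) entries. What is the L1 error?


Sorted |x_i| descending: [10, 9, 8, 7, 3, 3, 2, 2, 2, 1, 1, 1, 1, 1, 1]
Keep top 6: [10, 9, 8, 7, 3, 3]
Tail entries: [2, 2, 2, 1, 1, 1, 1, 1, 1]
L1 error = sum of tail = 12.

12


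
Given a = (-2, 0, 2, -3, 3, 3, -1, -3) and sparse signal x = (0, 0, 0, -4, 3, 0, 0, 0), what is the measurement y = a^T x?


Non-zero terms: ['-3*-4', '3*3']
Products: [12, 9]
y = sum = 21.

21


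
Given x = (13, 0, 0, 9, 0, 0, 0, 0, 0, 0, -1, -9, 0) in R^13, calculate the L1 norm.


Non-zero entries: [(0, 13), (3, 9), (10, -1), (11, -9)]
Absolute values: [13, 9, 1, 9]
||x||_1 = sum = 32.

32


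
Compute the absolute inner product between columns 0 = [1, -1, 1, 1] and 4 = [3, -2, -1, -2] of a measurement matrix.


Inner product: 1*3 + -1*-2 + 1*-1 + 1*-2
Products: [3, 2, -1, -2]
Sum = 2.
|dot| = 2.

2


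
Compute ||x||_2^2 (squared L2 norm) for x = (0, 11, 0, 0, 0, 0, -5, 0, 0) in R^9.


Non-zero entries: [(1, 11), (6, -5)]
Squares: [121, 25]
||x||_2^2 = sum = 146.

146


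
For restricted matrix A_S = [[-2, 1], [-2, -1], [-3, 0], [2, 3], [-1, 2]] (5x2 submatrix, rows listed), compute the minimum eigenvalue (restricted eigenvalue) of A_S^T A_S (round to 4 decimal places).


A_S^T A_S = [[22, 4], [4, 15]].
trace = 37.
det = 314.
disc = trace^2 - 4*det = 1369 - 4*314 = 113.
sqrt(113) ≈ 10.630146.
lam_min = (37 - sqrt(113))/2 ≈ (37 - 10.630146)/2 = 13.184927 ≈ 13.1849.

13.1849


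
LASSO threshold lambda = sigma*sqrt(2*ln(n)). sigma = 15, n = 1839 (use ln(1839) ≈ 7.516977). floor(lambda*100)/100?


ln(1839) ≈ 7.516977.
2*ln(n) ≈ 15.033954.
sqrt(2*ln(n)) ≈ sqrt(15.033954) ≈ 3.877364.
lambda ≈ 15*3.877364 = 58.16046.
floor(lambda*100)/100 = 58.16.

58.16


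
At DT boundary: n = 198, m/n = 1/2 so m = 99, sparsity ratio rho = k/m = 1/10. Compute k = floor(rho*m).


m = 1/2*198 = 99.
rho = 1/10.
rho*m = 1/10*99 = 9.9.
k = floor(9.9) = 9.

9


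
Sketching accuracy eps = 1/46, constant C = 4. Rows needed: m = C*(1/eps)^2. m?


1/eps = 46.
(1/eps)^2 = 2116.
m = 4*2116 = 8464.

8464


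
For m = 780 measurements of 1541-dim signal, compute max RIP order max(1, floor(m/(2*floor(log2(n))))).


floor(log2(1541)) = 10.
2*10 = 20.
m/(2*floor(log2(n))) = 780/20 ≈ 39.0.
floor = 39.
k = max(1, 39) = 39.

39


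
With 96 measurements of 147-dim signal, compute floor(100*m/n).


100*m/n = 100*96/147 ≈ 65.3061.
floor = 65.

65


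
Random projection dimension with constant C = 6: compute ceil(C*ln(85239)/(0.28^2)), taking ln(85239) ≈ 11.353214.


ln(85239) ≈ 11.353214.
eps^2 = 0.28^2 = 0.0784.
C*ln(N)/eps^2 ≈ 6*11.353214/0.0784 ≈ 868.8684.
m = ceil(868.8684) = 869.

869


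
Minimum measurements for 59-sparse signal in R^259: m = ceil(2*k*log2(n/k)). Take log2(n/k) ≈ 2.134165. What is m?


log2(n/k) = log2(259/59) ≈ 2.134165.
2*k*log2(n/k) ≈ 2*59*2.134165 = 251.83147.
m = ceil(251.83147) = 252.

252


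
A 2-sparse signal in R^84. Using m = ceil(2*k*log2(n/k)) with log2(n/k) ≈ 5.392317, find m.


log2(n/k) = log2(84/2) ≈ 5.392317.
2*k*log2(n/k) ≈ 2*2*5.392317 = 21.569268.
m = ceil(21.569268) = 22.

22


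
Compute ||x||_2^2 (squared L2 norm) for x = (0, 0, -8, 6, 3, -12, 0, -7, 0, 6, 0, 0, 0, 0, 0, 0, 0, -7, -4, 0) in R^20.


Non-zero entries: [(2, -8), (3, 6), (4, 3), (5, -12), (7, -7), (9, 6), (17, -7), (18, -4)]
Squares: [64, 36, 9, 144, 49, 36, 49, 16]
||x||_2^2 = sum = 403.

403


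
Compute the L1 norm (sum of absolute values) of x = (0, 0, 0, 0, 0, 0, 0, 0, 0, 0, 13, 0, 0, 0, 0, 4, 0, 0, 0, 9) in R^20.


Non-zero entries: [(10, 13), (15, 4), (19, 9)]
Absolute values: [13, 4, 9]
||x||_1 = sum = 26.

26


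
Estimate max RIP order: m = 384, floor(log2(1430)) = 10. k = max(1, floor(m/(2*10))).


floor(log2(1430)) = 10.
2*10 = 20.
m/(2*floor(log2(n))) = 384/20 ≈ 19.2.
floor = 19.
k = max(1, 19) = 19.

19


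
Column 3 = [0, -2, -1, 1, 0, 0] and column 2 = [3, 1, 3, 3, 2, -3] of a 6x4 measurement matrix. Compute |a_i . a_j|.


Inner product: 0*3 + -2*1 + -1*3 + 1*3 + 0*2 + 0*-3
Products: [0, -2, -3, 3, 0, 0]
Sum = -2.
|dot| = 2.

2


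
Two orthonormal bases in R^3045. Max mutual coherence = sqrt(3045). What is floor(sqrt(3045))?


55^2 = 3025 <= 3045 < 3136 = 56^2, so 55 <= sqrt(3045) < 56.
floor(sqrt(3045)) = 55.

55


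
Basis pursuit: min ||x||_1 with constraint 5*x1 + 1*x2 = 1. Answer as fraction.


Axis intercepts:
  x1 = 1/5, x2 = 0: L1 = 1/5
  x1 = 0, x2 = 1: L1 = 1
x* = (1/5, 0)
||x*||_1 = 1/5.

1/5


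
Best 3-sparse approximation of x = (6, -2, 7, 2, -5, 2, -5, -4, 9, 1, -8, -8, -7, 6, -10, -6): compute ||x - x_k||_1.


Sorted |x_i| descending: [10, 9, 8, 8, 7, 7, 6, 6, 6, 5, 5, 4, 2, 2, 2, 1]
Keep top 3: [10, 9, 8]
Tail entries: [8, 7, 7, 6, 6, 6, 5, 5, 4, 2, 2, 2, 1]
L1 error = sum of tail = 61.

61


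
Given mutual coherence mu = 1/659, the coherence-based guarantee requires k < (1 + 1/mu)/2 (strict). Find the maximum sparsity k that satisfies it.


1/mu = 659.
1 + 1/mu = 660.
(1 + 1/mu)/2 = 330 is an integer and the inequality is strict, so k_max = 330 - 1 = 329.

329


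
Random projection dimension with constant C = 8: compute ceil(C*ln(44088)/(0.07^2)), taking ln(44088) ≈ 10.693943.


ln(44088) ≈ 10.693943.
eps^2 = 0.07^2 = 0.0049.
C*ln(N)/eps^2 ≈ 8*10.693943/0.0049 ≈ 17459.4988.
m = ceil(17459.4988) = 17460.

17460


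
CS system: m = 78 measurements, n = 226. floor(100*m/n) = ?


100*m/n = 100*78/226 ≈ 34.5133.
floor = 34.

34


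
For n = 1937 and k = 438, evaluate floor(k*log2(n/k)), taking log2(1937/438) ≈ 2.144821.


log2(n/k) = log2(1937/438) ≈ 2.144821.
k*log2(n/k) ≈ 438*2.144821 = 939.431598.
floor(939.431598) = 939.

939


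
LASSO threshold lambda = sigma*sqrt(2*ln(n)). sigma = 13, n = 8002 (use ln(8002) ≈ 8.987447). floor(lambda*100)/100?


ln(8002) ≈ 8.987447.
2*ln(n) ≈ 17.974894.
sqrt(2*ln(n)) ≈ sqrt(17.974894) ≈ 4.239681.
lambda ≈ 13*4.239681 = 55.115853.
floor(lambda*100)/100 = 55.11.

55.11


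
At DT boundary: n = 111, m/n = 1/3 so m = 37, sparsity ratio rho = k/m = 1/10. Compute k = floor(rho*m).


m = 1/3*111 = 37.
rho = 1/10.
rho*m = 1/10*37 = 3.7.
k = floor(3.7) = 3.

3


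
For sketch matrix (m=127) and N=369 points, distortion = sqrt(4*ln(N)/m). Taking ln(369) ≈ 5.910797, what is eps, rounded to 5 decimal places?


ln(369) ≈ 5.910797.
4*ln(N)/m ≈ 4*5.910797/127 ≈ 0.18616683.
eps = sqrt(0.18616683) ≈ 0.4314705 ≈ 0.43147.

0.43147


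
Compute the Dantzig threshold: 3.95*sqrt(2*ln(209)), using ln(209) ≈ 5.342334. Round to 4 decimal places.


ln(209) ≈ 5.342334.
2*ln(n) ≈ 10.684668.
sqrt(2*ln(n)) ≈ sqrt(10.684668) ≈ 3.268741.
threshold ≈ 3.95*3.268741 = 12.91152695 ≈ 12.9115.

12.9115


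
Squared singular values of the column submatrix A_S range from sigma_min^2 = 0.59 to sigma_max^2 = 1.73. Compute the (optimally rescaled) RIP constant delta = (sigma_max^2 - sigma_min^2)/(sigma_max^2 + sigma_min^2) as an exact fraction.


lambda_max - lambda_min = 1.73 - 0.59 = 1.14.
lambda_max + lambda_min = 1.73 + 0.59 = 2.32.
delta = 1.14/2.32 = 114/232 = 57/116.

57/116


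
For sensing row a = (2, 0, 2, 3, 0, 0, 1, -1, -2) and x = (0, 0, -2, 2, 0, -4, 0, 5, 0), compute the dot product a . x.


Non-zero terms: ['2*-2', '3*2', '0*-4', '-1*5']
Products: [-4, 6, 0, -5]
y = sum = -3.

-3


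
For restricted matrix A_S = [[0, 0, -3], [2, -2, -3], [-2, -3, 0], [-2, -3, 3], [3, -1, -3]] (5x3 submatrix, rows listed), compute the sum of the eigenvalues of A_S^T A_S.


Sum of eigenvalues of A_S^T A_S = trace(A_S^T A_S) = sum of squared column norms of A_S.
A_S^T A_S diagonal: [21, 23, 36].
trace = 21 + 23 + 36 = 80.

80


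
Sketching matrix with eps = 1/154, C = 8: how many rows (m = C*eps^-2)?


1/eps = 154.
(1/eps)^2 = 23716.
m = 8*23716 = 189728.

189728


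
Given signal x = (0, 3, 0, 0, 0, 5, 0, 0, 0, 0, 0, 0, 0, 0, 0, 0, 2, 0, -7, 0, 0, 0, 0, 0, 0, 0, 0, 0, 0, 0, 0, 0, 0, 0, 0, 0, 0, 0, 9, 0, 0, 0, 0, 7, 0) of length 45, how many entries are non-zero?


Non-zero positions: [1, 5, 16, 18, 38, 43].
Sparsity = 6.

6


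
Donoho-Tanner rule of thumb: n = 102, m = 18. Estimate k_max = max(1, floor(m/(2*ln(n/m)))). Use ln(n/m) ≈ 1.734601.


n/m = 102/18 = 17/3.
ln(n/m) ≈ 1.734601.
2*ln(n/m) ≈ 3.469202.
m/(2*ln(n/m)) ≈ 18/3.469202 ≈ 5.1885.
floor = 5.
k_max = max(1, 5) = 5.

5


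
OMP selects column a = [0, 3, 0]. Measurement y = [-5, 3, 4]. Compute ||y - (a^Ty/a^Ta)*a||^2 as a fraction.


a^T a = 9.
a^T y = 9.
coeff = 9/9 = 1.
||r||^2 = 41.

41


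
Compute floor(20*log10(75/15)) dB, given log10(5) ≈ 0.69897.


||x||/||e|| = 75/15 = 5.
log10(5) ≈ 0.69897.
20*log10(||x||/||e||) ≈ 20*0.69897 = 13.9794.
floor(13.9794) = 13.

13


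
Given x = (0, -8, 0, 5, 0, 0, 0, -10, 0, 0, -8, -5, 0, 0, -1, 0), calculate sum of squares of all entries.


Non-zero entries: [(1, -8), (3, 5), (7, -10), (10, -8), (11, -5), (14, -1)]
Squares: [64, 25, 100, 64, 25, 1]
||x||_2^2 = sum = 279.

279


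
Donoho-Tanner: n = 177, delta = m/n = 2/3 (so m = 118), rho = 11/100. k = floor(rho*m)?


m = 2/3*177 = 118.
rho = 11/100.
rho*m = 11/100*118 = 12.98.
k = floor(12.98) = 12.

12


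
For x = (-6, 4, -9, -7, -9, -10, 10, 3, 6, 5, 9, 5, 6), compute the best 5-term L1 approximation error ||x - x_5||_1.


Sorted |x_i| descending: [10, 10, 9, 9, 9, 7, 6, 6, 6, 5, 5, 4, 3]
Keep top 5: [10, 10, 9, 9, 9]
Tail entries: [7, 6, 6, 6, 5, 5, 4, 3]
L1 error = sum of tail = 42.

42
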